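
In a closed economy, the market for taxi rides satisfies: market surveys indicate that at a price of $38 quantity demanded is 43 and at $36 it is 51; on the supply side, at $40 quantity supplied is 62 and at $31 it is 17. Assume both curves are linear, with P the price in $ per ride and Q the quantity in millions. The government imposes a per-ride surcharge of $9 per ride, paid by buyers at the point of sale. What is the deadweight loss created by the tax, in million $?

Demand slope: (51 − 43)/(36 − 38) = -4, so Qd = 195 − 4P.
Supply slope: (17 − 62)/(31 − 40) = 5, so Qs = 5P − 138.
Before the tax: set 195 − 4P = 5P − 138 → P* = $37, Q* = 47.
With the tax collected from buyers, demand (in seller-price terms) shifts: Qd = 195 − 4(P + 9).
Solving gives Q = 27 with buyers paying $42 and suppliers receiving $33 (the $9 wedge).
Quantity falls by |ΔQ| = |47 − 27| = 20.
DWL = ½ · t · |ΔQ| = ½ · 9 · 20 = $90.

Deadweight loss = $90 million.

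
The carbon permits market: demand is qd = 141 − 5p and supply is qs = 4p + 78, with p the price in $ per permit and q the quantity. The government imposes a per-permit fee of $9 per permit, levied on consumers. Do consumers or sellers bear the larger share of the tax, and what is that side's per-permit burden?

Before the tax: set 141 − 5p = 4p + 78 → p* = $7, q* = 106.
With the tax collected from consumers, demand (in seller-price terms) shifts: qd = 141 − 5(p + 9).
Solving gives q = 86 with consumers paying $11 and sellers receiving $2 (the $9 wedge).
Per-permit burden: consumers $4, sellers $5.
Sellers take the larger share because supply is less price-elastic here (demand slope 5 vs supply slope 4).

Sellers bear the larger share: $5 per permit.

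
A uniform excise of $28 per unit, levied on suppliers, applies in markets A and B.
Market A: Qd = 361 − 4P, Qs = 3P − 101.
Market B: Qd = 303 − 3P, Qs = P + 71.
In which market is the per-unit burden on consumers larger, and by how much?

Market A: pre-tax P* = $66, Q* = 97; post-tax Q = 49; per-unit burden on consumers = $12.
Market B: pre-tax P* = $58, Q* = 129; post-tax Q = 108; per-unit burden on consumers = $7.
Difference: $12 vs $7 → market A is larger by $5.

Market A, by $5.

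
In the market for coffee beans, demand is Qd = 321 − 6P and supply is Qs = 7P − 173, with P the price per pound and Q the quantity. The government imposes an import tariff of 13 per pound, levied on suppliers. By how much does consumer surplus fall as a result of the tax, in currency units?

Consumer surplus falls by 504.

Without the tax, 321 − 6P = 7P − 173 gives 13P = 494, so P* = 38 and Q* = 93.
With the tax collected from suppliers, supply shifts: Qs = 7(P − 13) − 173.
Solving gives Q = 51 with consumers paying 45 and suppliers receiving 32 (the 13 wedge).
ΔCS is the trapezoid between Q = 51 and Q = 93 of height 7: ½ · (93 + 51) · 7 = 504.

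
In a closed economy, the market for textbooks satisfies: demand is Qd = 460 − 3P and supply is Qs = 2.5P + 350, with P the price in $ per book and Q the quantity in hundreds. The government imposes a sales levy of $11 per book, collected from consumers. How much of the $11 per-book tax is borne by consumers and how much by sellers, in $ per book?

Consumers bear $5 per book; sellers bear $6 per book.

Before the tax: set 460 − 3P = 2.5P + 350 → P* = $20, Q* = 400.
With the tax collected from consumers, demand (in seller-price terms) shifts: Qd = 460 − 3(P + 11).
Solving gives Q = 385 with consumers paying $25 and sellers receiving $14 (the $11 wedge).
Burden on consumers: $5; on sellers: $6. (They sum to $11.)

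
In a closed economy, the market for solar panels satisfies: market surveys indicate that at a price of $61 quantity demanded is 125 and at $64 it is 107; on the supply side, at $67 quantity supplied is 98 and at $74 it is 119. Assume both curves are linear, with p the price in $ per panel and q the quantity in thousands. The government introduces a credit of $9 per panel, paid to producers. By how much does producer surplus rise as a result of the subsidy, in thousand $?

Producer surplus rises by $624 thousand.

Demand slope: (107 − 125)/(64 − 61) = -6, so qd = 491 − 6p.
Supply slope: (119 − 98)/(74 − 67) = 3, so qs = 3p − 103.
Before the subsidy: set 491 − 6p = 3p − 103 → p* = $66, q* = 95.
With a per-unit subsidy paid to producers, each receives p + 9 per unit sold, so supply becomes qs = 3(p + 9) − 103.
New equilibrium: consumers pay $63, producers receive $72, q = 113. (Wedge: pb − ps = −9.)
ΔPS is the trapezoid between Q = 113 and Q = 95 of height $6: ½ · (95 + 113) · 6 = $624.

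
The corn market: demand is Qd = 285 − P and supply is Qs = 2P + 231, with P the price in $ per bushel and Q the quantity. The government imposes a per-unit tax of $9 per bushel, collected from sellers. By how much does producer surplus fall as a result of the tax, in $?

Producer surplus falls by $792.

Before the tax: set 285 − P = 2P + 231 → P* = $18, Q* = 267.
With the tax collected from sellers, supply shifts: Qs = 2(P − 9) + 231.
Solving gives Q = 261 with buyers paying $24 and sellers receiving $15 (the $9 wedge).
ΔPS is the trapezoid between Q = 261 and Q = 267 of height $3: ½ · (267 + 261) · 3 = $792.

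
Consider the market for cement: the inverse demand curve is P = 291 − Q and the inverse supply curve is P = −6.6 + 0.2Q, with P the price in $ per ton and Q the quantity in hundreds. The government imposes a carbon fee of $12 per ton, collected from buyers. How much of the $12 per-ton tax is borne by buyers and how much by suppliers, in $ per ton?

Buyers bear $10 per ton; suppliers bear $2 per ton.

Rewrite in direct form: Qd = 291 − P and Qs = 5P + 33.
Before the tax: set 291 − P = 5P + 33 → P* = $43, Q* = 248.
With the tax collected from buyers, demand (in seller-price terms) shifts: Qd = 291 − (P + 12).
Solving gives Q = 238 with buyers paying $53 and suppliers receiving $41 (the $12 wedge).
Burden on buyers: $10; on suppliers: $2. (They sum to $12.)
The less price-elastic side of the market bears the larger share of a per-unit tax.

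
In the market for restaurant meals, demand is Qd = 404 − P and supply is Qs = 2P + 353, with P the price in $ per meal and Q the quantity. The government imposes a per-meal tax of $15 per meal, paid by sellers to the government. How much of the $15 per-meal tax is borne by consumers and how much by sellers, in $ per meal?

Without the tax, 404 − P = 2P + 353 gives 3P = 51, so P* = $17 and Q* = 387.
With the tax collected from sellers, supply shifts: Qs = 2(P − 15) + 353.
New equilibrium: consumers pay $27, sellers receive $12, Q = 377. (Wedge: Pb − Ps = 15.)
Burden on consumers: $10; on sellers: $5. (They sum to $15.)

Consumers bear $10 per meal; sellers bear $5 per meal.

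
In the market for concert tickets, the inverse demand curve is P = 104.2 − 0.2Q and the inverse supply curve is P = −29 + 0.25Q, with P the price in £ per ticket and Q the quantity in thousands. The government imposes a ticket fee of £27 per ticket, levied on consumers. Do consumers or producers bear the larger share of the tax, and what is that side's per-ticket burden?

Producers bear the larger share: £15 per ticket.

Rewrite in direct form: Qd = 521 − 5P and Qs = 4P + 116.
Before the tax: set 521 − 5P = 4P + 116 → P* = £45, Q* = 296.
With the tax collected from consumers, demand (in seller-price terms) shifts: Qd = 521 − 5(P + 27).
New equilibrium: consumers pay £57, producers receive £30, Q = 236. (Wedge: Pb − Ps = 27.)
Per-ticket burden: consumers £12, producers £15.
Producers take the larger share because supply is less price-elastic here (demand slope 5 vs supply slope 4).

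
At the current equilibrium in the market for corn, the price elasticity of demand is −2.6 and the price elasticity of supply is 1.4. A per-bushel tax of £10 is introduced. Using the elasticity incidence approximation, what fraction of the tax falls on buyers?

Incidence ratio: buyers' share ≈ εs / (εs + |εd|) = 1.4 / (1.4 + 2.6) = 0.35.
Supply is the less elastic side, so buyers bear the smaller share.

Buyers' share ≈ 0.35.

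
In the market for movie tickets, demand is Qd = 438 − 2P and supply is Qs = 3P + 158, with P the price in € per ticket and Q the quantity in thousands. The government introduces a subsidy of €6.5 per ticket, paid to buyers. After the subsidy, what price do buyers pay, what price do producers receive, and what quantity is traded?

Buyers pay €52.1; producers receive €58.6; quantity = 333.8.

Without the subsidy, 438 − 2P = 3P + 158 gives 5P = 280, so P* = €56 and Q* = 326.
With a per-unit subsidy paid to buyers, each effectively pays P − 6.5, so demand becomes Qd = 438 − 2(P − 6.5).
New equilibrium: buyers pay €52.1, producers receive €58.6, Q = 333.8. (Wedge: Pb − Ps = −6.5.)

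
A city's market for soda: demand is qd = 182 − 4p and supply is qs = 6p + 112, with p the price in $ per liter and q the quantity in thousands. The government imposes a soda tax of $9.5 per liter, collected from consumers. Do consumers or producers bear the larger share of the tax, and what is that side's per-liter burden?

Consumers bear the larger share: $5.7 per liter.

Before the tax: set 182 − 4p = 6p + 112 → p* = $7, q* = 154.
With the tax collected from consumers, demand (in seller-price terms) shifts: qd = 182 − 4(p + 9.5).
New equilibrium: consumers pay $12.7, producers receive $3.2, q = 131.2. (Wedge: pb − ps = 9.5.)
Per-liter burden: consumers $5.7, producers $3.8.
Consumers take the larger share because demand is less price-elastic here (demand slope 4 vs supply slope 6).
The less price-elastic side of the market bears the larger share of a per-unit tax.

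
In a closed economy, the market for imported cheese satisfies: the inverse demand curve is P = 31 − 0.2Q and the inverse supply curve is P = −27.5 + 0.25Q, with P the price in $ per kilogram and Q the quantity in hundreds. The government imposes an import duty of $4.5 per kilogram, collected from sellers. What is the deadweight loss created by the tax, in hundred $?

Rewrite in direct form: Qd = 155 − 5P and Qs = 4P + 110.
Without the tax, 155 − 5P = 4P + 110 gives 9P = 45, so P* = $5 and Q* = 130.
With the tax collected from sellers, supply shifts: Qs = 4(P − 4.5) + 110.
Solving gives Q = 120 with consumers paying $7 and sellers receiving $2.5 (the $4.5 wedge).
Quantity falls by |ΔQ| = |130 − 120| = 10.
DWL = ½ · t · |ΔQ| = ½ · 4.5 · 10 = $22.5.

Deadweight loss = $22.5 hundred.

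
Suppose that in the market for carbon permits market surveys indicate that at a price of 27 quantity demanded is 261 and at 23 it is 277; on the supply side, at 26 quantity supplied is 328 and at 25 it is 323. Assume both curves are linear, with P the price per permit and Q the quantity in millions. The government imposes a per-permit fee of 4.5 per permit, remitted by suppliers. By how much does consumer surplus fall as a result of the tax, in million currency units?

Consumer surplus falls by 720 million.

Demand slope: (277 − 261)/(23 − 27) = -4, so Qd = 369 − 4P.
Supply slope: (323 − 328)/(25 − 26) = 5, so Qs = 5P + 198.
Before the tax: set 369 − 4P = 5P + 198 → P* = 19, Q* = 293.
With the tax collected from suppliers, supply shifts: Qs = 5(P − 4.5) + 198.
New equilibrium: buyers pay 21.5, suppliers receive 17, Q = 283. (Wedge: Pb − Ps = 4.5.)
ΔCS is the trapezoid between Q = 283 and Q = 293 of height 2.5: ½ · (293 + 283) · 2.5 = 720.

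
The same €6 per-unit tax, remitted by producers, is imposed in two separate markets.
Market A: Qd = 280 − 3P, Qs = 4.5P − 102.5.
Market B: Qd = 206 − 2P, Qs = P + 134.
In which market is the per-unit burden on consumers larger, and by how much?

Market A: pre-tax P* = €51, Q* = 127; post-tax Q = 116.2; per-unit burden on consumers = €3.6.
Market B: pre-tax P* = €24, Q* = 158; post-tax Q = 154; per-unit burden on consumers = €2.
Difference: €3.6 vs €2 → market A is larger by €1.6.

Market A, by €1.6.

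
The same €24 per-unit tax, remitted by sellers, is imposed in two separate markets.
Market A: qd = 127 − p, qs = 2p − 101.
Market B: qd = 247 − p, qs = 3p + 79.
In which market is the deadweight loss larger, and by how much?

Market B, by €24.

Market A: pre-tax p* = €76, q* = 51; post-tax q = 35; deadweight loss = €192.
Market B: pre-tax p* = €42, q* = 205; post-tax q = 187; deadweight loss = €216.
Difference: €192 vs €216 → market B is larger by €24.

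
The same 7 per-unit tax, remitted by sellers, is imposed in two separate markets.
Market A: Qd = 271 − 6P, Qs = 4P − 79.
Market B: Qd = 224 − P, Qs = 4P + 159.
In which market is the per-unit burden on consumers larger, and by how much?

Market A: pre-tax P* = 35, Q* = 61; post-tax Q = 44.2; per-unit burden on consumers = 2.8.
Market B: pre-tax P* = 13, Q* = 211; post-tax Q = 205.4; per-unit burden on consumers = 5.6.
Difference: 2.8 vs 5.6 → market B is larger by 2.8.

Market B, by 2.8.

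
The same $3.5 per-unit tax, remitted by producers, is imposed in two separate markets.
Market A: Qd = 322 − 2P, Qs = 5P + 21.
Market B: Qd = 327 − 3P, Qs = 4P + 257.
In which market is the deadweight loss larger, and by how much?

Market B, by $1.75.

Market A: pre-tax P* = $43, Q* = 236; post-tax Q = 231; deadweight loss = $8.75.
Market B: pre-tax P* = $10, Q* = 297; post-tax Q = 291; deadweight loss = $10.5.
Difference: $8.75 vs $10.5 → market B is larger by $1.75.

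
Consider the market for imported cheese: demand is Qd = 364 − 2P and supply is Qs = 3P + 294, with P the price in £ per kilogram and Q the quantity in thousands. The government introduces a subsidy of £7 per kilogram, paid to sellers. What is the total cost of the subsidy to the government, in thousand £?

Before the subsidy: set 364 − 2P = 3P + 294 → P* = £14, Q* = 336.
With a per-unit subsidy paid to sellers, each receives P + 7 per unit sold, so supply becomes Qs = 3(P + 7) + 294.
Solving gives Q = 344.4 with consumers paying £9.8 and sellers receiving £16.8 (the £7 wedge).
Outlay = t · Q = 7 · 344.4 = £2410.8.

Government outlay = £2410.8 thousand.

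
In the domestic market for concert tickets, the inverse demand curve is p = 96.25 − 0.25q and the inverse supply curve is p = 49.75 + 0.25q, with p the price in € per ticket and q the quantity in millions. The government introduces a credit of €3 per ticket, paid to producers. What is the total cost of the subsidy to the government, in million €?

Rewrite in direct form: qd = 385 − 4p and qs = 4p − 199.
Without the subsidy, 385 − 4p = 4p − 199 gives 8p = 584, so p* = €73 and q* = 93.
With a per-unit subsidy paid to producers, each receives p + 3 per unit sold, so supply becomes qs = 4(p + 3) − 199.
Solving gives q = 99 with consumers paying €71.5 and producers receiving €74.5 (the €3 wedge).
Outlay = t · Q = 3 · 99 = €297.

Government outlay = €297 million.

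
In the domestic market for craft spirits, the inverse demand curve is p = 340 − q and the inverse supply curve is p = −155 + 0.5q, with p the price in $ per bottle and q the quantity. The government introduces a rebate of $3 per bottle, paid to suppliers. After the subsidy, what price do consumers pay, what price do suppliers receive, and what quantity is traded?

Rewrite in direct form: qd = 340 − p and qs = 2p + 310.
Without the subsidy, 340 − p = 2p + 310 gives 3p = 30, so p* = $10 and q* = 330.
With a per-unit subsidy paid to suppliers, each receives p + 3 per unit sold, so supply becomes qs = 2(p + 3) + 310.
New equilibrium: consumers pay $8, suppliers receive $11, q = 332. (Wedge: pb − ps = −3.)

Consumers pay $8; suppliers receive $11; quantity = 332.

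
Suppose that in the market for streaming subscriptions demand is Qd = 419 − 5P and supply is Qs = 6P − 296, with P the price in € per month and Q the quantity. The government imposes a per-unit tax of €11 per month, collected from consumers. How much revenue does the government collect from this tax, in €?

Before the tax: set 419 − 5P = 6P − 296 → P* = €65, Q* = 94.
With the tax collected from consumers, demand (in seller-price terms) shifts: Qd = 419 − 5(P + 11).
New equilibrium: consumers pay €71, sellers receive €60, Q = 64. (Wedge: Pb − Ps = 11.)
Revenue = t · Q = 11 · 64 = €704.

Tax revenue = €704.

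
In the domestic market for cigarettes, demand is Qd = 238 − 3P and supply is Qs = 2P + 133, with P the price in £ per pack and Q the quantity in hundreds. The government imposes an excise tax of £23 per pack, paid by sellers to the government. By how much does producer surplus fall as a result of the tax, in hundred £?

Producer surplus falls by £2224.56 hundred.

Without the tax, 238 − 3P = 2P + 133 gives 5P = 105, so P* = £21 and Q* = 175.
With the tax collected from sellers, supply shifts: Qs = 2(P − 23) + 133.
Solving gives Q = 147.4 with buyers paying £30.2 and sellers receiving £7.2 (the £23 wedge).
ΔPS is the trapezoid between Q = 147.4 and Q = 175 of height £13.8: ½ · (175 + 147.4) · 13.8 = £2224.56.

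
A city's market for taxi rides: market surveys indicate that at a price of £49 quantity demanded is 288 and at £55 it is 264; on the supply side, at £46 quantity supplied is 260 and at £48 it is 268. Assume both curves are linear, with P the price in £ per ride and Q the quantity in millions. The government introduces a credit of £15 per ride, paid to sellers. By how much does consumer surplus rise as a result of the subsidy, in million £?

Demand slope: (264 − 288)/(55 − 49) = -4, so Qd = 484 − 4P.
Supply slope: (268 − 260)/(48 − 46) = 4, so Qs = 4P + 76.
Without the subsidy, 484 − 4P = 4P + 76 gives 8P = 408, so P* = £51 and Q* = 280.
With a per-unit subsidy paid to sellers, each receives P + 15 per unit sold, so supply becomes Qs = 4(P + 15) + 76.
Solving gives Q = 310 with consumers paying £43.5 and sellers receiving £58.5 (the £15 wedge).
ΔCS is the trapezoid between Q = 310 and Q = 280 of height £7.5: ½ · (280 + 310) · 7.5 = £2212.5.

Consumer surplus rises by £2212.5 million.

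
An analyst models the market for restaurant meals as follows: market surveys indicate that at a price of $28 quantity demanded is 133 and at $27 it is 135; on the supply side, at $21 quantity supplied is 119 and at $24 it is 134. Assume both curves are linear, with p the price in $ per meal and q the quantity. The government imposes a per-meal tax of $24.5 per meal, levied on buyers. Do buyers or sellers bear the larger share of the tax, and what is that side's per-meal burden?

Demand slope: (135 − 133)/(27 − 28) = -2, so qd = 189 − 2p.
Supply slope: (134 − 119)/(24 − 21) = 5, so qs = 5p + 14.
Without the tax, 189 − 2p = 5p + 14 gives 7p = 175, so p* = $25 and q* = 139.
With the tax collected from buyers, demand (in seller-price terms) shifts: qd = 189 − 2(p + 24.5).
Solving gives q = 104 with buyers paying $42.5 and sellers receiving $18 (the $24.5 wedge).
Per-meal burden: buyers $17.5, sellers $7.
Buyers take the larger share because demand is less price-elastic here (demand slope 2 vs supply slope 5).
The less price-elastic side of the market bears the larger share of a per-unit tax.

Buyers bear the larger share: $17.5 per meal.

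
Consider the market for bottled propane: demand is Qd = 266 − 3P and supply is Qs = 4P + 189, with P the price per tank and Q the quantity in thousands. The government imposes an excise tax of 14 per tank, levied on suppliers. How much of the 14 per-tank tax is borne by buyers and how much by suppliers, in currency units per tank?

Before the tax: set 266 − 3P = 4P + 189 → P* = 11, Q* = 233.
With the tax collected from suppliers, supply shifts: Qs = 4(P − 14) + 189.
Solving gives Q = 209 with buyers paying 19 and suppliers receiving 5 (the 14 wedge).
Burden on buyers: 8; on suppliers: 6. (They sum to 14.)
The less price-elastic side of the market bears the larger share of a per-unit tax.

Buyers bear 8 per tank; suppliers bear 6 per tank.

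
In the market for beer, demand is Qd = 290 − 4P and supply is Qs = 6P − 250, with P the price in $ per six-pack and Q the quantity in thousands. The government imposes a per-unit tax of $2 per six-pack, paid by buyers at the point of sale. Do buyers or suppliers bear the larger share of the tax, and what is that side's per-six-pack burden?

Buyers bear the larger share: $1.2 per six-pack.

Before the tax: set 290 − 4P = 6P − 250 → P* = $54, Q* = 74.
With the tax collected from buyers, demand (in seller-price terms) shifts: Qd = 290 − 4(P + 2).
New equilibrium: buyers pay $55.2, suppliers receive $53.2, Q = 69.2. (Wedge: Pb − Ps = 2.)
Per-six-pack burden: buyers $1.2, suppliers $0.8.
Buyers take the larger share because demand is less price-elastic here (demand slope 4 vs supply slope 6).
The less price-elastic side of the market bears the larger share of a per-unit tax.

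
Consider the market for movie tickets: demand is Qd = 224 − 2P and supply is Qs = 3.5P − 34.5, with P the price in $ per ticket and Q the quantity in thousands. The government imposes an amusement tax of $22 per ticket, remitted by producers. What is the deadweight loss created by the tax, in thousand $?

Deadweight loss = $308 thousand.

Without the tax, 224 − 2P = 3.5P − 34.5 gives 5.5P = 258.5, so P* = $47 and Q* = 130.
With the tax collected from producers, supply shifts: Qs = 3.5(P − 22) − 34.5.
New equilibrium: consumers pay $61, producers receive $39, Q = 102. (Wedge: Pb − Ps = 22.)
Quantity falls by |ΔQ| = |130 − 102| = 28.
DWL = ½ · t · |ΔQ| = ½ · 22 · 28 = $308.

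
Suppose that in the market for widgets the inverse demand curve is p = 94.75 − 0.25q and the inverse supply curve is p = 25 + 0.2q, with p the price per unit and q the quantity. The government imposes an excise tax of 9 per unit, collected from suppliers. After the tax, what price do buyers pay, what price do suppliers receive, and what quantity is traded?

Inverting to q(p) form: qd = 379 − 4p; qs = 5p − 125.
Without the tax, 379 − 4p = 5p − 125 gives 9p = 504, so p* = 56 and q* = 155.
With the tax collected from suppliers, supply shifts: qs = 5(p − 9) − 125.
New equilibrium: buyers pay 61, suppliers receive 52, q = 135. (Wedge: pb − ps = 9.)
The less price-elastic side of the market bears the larger share of a per-unit tax.

Buyers pay 61; suppliers receive 52; quantity = 135.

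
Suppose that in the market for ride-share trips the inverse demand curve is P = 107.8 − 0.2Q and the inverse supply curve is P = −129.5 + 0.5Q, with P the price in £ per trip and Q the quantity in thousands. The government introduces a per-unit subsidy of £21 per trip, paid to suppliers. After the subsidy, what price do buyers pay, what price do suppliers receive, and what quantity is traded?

Rewrite in direct form: Qd = 539 − 5P and Qs = 2P + 259.
Without the subsidy, 539 − 5P = 2P + 259 gives 7P = 280, so P* = £40 and Q* = 339.
With a per-unit subsidy paid to suppliers, each receives P + 21 per unit sold, so supply becomes Qs = 2(P + 21) + 259.
New equilibrium: buyers pay £34, suppliers receive £55, Q = 369. (Wedge: Pb − Ps = −21.)

Buyers pay £34; suppliers receive £55; quantity = 369.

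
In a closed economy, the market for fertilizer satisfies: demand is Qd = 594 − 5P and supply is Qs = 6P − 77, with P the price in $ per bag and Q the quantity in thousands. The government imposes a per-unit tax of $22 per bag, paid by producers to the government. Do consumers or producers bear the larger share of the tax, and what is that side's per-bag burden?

Before the tax: set 594 − 5P = 6P − 77 → P* = $61, Q* = 289.
With the tax collected from producers, supply shifts: Qs = 6(P − 22) − 77.
New equilibrium: consumers pay $73, producers receive $51, Q = 229. (Wedge: Pb − Ps = 22.)
Per-bag burden: consumers $12, producers $10.
Consumers take the larger share because demand is less price-elastic here (demand slope 5 vs supply slope 6).
The less price-elastic side of the market bears the larger share of a per-unit tax.

Consumers bear the larger share: $12 per bag.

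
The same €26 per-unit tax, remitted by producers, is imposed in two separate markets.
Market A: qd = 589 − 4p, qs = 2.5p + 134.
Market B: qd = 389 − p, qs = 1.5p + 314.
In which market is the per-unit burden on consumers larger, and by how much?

Market B, by €5.6.

Market A: pre-tax p* = €70, q* = 309; post-tax q = 269; per-unit burden on consumers = €10.
Market B: pre-tax p* = €30, q* = 359; post-tax q = 343.4; per-unit burden on consumers = €15.6.
Difference: €10 vs €15.6 → market B is larger by €5.6.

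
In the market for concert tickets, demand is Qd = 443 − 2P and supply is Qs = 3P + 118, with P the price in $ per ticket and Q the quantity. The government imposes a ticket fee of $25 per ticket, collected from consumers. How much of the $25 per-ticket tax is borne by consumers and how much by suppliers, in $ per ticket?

Without the tax, 443 − 2P = 3P + 118 gives 5P = 325, so P* = $65 and Q* = 313.
With the tax collected from consumers, demand (in seller-price terms) shifts: Qd = 443 − 2(P + 25).
New equilibrium: consumers pay $80, suppliers receive $55, Q = 283. (Wedge: Pb − Ps = 25.)
Burden on consumers: $15; on suppliers: $10. (They sum to $25.)

Consumers bear $15 per ticket; suppliers bear $10 per ticket.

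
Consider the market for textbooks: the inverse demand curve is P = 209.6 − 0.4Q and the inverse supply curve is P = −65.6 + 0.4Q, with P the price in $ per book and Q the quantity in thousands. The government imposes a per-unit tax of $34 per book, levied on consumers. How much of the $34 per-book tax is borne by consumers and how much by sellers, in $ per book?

Inverting to Q(P) form: Qd = 524 − 2.5P; Qs = 2.5P + 164.
Without the tax, 524 − 2.5P = 2.5P + 164 gives 5P = 360, so P* = $72 and Q* = 344.
With the tax collected from consumers, demand (in seller-price terms) shifts: Qd = 524 − 2.5(P + 34).
Solving gives Q = 301.5 with consumers paying $89 and sellers receiving $55 (the $34 wedge).
Burden on consumers: $17; on sellers: $17. (They sum to $34.)
The less price-elastic side of the market bears the larger share of a per-unit tax.

Consumers bear $17 per book; sellers bear $17 per book.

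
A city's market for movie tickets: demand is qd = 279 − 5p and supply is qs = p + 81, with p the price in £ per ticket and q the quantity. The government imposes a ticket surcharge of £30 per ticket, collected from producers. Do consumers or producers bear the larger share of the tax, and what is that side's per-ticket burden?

Producers bear the larger share: £25 per ticket.

Before the tax: set 279 − 5p = p + 81 → p* = £33, q* = 114.
With the tax collected from producers, supply shifts: qs = (p − 30) + 81.
New equilibrium: consumers pay £38, producers receive £8, q = 89. (Wedge: pb − ps = 30.)
Per-ticket burden: consumers £5, producers £25.
Producers take the larger share because supply is less price-elastic here (demand slope 5 vs supply slope 1).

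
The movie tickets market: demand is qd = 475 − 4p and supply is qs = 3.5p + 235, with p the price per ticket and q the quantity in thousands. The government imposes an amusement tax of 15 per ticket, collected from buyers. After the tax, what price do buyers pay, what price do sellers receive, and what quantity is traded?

Before the tax: set 475 − 4p = 3.5p + 235 → p* = 32, q* = 347.
With the tax collected from buyers, demand (in seller-price terms) shifts: qd = 475 − 4(p + 15).
New equilibrium: buyers pay 39, sellers receive 24, q = 319. (Wedge: pb − ps = 15.)

Buyers pay 39; sellers receive 24; quantity = 319.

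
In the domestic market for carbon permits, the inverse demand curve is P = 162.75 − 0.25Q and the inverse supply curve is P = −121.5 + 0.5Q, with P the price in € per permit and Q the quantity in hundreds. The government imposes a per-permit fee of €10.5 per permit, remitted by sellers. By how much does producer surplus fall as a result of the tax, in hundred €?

Producer surplus falls by €2604 hundred.

Rewrite in direct form: Qd = 651 − 4P and Qs = 2P + 243.
Before the tax: set 651 − 4P = 2P + 243 → P* = €68, Q* = 379.
With the tax collected from sellers, supply shifts: Qs = 2(P − 10.5) + 243.
Solving gives Q = 365 with buyers paying €71.5 and sellers receiving €61 (the €10.5 wedge).
ΔPS is the trapezoid between Q = 365 and Q = 379 of height €7: ½ · (379 + 365) · 7 = €2604.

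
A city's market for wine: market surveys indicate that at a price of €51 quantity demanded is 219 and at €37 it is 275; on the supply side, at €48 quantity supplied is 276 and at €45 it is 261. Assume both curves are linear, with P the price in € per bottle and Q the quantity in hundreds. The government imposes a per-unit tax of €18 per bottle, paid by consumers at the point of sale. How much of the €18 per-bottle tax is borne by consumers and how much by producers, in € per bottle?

Demand slope: (275 − 219)/(37 − 51) = -4, so Qd = 423 − 4P.
Supply slope: (261 − 276)/(45 − 48) = 5, so Qs = 5P + 36.
Without the tax, 423 − 4P = 5P + 36 gives 9P = 387, so P* = €43 and Q* = 251.
With the tax collected from consumers, demand (in seller-price terms) shifts: Qd = 423 − 4(P + 18).
Solving gives Q = 211 with consumers paying €53 and producers receiving €35 (the €18 wedge).
Burden on consumers: €10; on producers: €8. (They sum to €18.)
The less price-elastic side of the market bears the larger share of a per-unit tax.

Consumers bear €10 per bottle; producers bear €8 per bottle.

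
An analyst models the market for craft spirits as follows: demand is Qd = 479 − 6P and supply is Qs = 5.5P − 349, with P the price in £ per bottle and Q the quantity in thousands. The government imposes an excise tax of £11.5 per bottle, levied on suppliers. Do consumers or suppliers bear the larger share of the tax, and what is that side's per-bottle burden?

Before the tax: set 479 − 6P = 5.5P − 349 → P* = £72, Q* = 47.
With the tax collected from suppliers, supply shifts: Qs = 5.5(P − 11.5) − 349.
New equilibrium: consumers pay £77.5, suppliers receive £66, Q = 14. (Wedge: Pb − Ps = 11.5.)
Per-bottle burden: consumers £5.5, suppliers £6.
Suppliers take the larger share because supply is less price-elastic here (demand slope 6 vs supply slope 5.5).

Suppliers bear the larger share: £6 per bottle.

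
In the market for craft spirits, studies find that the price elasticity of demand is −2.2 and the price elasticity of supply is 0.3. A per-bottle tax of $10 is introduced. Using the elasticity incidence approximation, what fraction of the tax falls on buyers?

Incidence ratio: buyers' share ≈ εs / (εs + |εd|) = 0.3 / (0.3 + 2.2) = 0.12.
Supply is the less elastic side, so buyers bear the smaller share.

Buyers' share ≈ 0.12.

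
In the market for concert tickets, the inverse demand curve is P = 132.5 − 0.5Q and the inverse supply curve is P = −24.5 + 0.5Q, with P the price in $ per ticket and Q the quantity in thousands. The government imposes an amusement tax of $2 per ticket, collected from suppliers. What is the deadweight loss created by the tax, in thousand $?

Deadweight loss = $2 thousand.

Rewrite in direct form: Qd = 265 − 2P and Qs = 2P + 49.
Before the tax: set 265 − 2P = 2P + 49 → P* = $54, Q* = 157.
With the tax collected from suppliers, supply shifts: Qs = 2(P − 2) + 49.
New equilibrium: consumers pay $55, suppliers receive $53, Q = 155. (Wedge: Pb − Ps = 2.)
Quantity falls by |ΔQ| = |157 − 155| = 2.
DWL = ½ · t · |ΔQ| = ½ · 2 · 2 = $2.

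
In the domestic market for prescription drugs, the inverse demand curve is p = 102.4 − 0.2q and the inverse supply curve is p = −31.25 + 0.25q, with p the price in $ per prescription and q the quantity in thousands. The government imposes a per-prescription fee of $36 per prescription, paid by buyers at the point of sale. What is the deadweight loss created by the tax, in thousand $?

Rewrite in direct form: qd = 512 − 5p and qs = 4p + 125.
Without the tax, 512 − 5p = 4p + 125 gives 9p = 387, so p* = $43 and q* = 297.
With the tax collected from buyers, demand (in seller-price terms) shifts: qd = 512 − 5(p + 36).
Solving gives q = 217 with buyers paying $59 and producers receiving $23 (the $36 wedge).
Quantity falls by |ΔQ| = |297 − 217| = 80.
DWL = ½ · t · |ΔQ| = ½ · 36 · 80 = $1440.

Deadweight loss = $1440 thousand.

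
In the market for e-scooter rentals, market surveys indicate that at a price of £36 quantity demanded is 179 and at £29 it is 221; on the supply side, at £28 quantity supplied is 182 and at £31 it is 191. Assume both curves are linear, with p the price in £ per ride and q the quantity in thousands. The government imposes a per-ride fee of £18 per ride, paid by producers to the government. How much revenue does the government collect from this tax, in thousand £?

Demand slope: (221 − 179)/(29 − 36) = -6, so qd = 395 − 6p.
Supply slope: (191 − 182)/(31 − 28) = 3, so qs = 3p + 98.
Without the tax, 395 − 6p = 3p + 98 gives 9p = 297, so p* = £33 and q* = 197.
With the tax collected from producers, supply shifts: qs = 3(p − 18) + 98.
Solving gives q = 161 with consumers paying £39 and producers receiving £21 (the £18 wedge).
Revenue = t · Q = 18 · 161 = £2898.

Tax revenue = £2898 thousand.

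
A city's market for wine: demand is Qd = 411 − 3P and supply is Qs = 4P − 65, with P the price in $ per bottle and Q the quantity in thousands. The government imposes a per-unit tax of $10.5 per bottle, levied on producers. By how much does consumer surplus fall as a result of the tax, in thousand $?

Consumer surplus falls by $1188 thousand.

Without the tax, 411 − 3P = 4P − 65 gives 7P = 476, so P* = $68 and Q* = 207.
With the tax collected from producers, supply shifts: Qs = 4(P − 10.5) − 65.
New equilibrium: buyers pay $74, producers receive $63.5, Q = 189. (Wedge: Pb − Ps = 10.5.)
ΔCS is the trapezoid between Q = 189 and Q = 207 of height $6: ½ · (207 + 189) · 6 = $1188.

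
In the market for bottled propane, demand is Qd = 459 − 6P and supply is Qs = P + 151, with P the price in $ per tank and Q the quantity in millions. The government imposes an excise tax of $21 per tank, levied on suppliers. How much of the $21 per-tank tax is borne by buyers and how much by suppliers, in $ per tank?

Buyers bear $3 per tank; suppliers bear $18 per tank.

Without the tax, 459 − 6P = P + 151 gives 7P = 308, so P* = $44 and Q* = 195.
With the tax collected from suppliers, supply shifts: Qs = (P − 21) + 151.
Solving gives Q = 177 with buyers paying $47 and suppliers receiving $26 (the $21 wedge).
Burden on buyers: $3; on suppliers: $18. (They sum to $21.)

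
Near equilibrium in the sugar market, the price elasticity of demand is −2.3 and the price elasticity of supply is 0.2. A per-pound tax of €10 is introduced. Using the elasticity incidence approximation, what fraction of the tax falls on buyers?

Buyers' share ≈ 0.08.

Incidence ratio: buyers' share ≈ εs / (εs + |εd|) = 0.2 / (0.2 + 2.3) = 0.08.
Supply is the less elastic side, so buyers bear the smaller share.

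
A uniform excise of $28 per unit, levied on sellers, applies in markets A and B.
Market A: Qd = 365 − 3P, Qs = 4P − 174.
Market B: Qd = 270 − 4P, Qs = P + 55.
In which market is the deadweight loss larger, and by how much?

Market A, by $358.4.

Market A: pre-tax P* = $77, Q* = 134; post-tax Q = 86; deadweight loss = $672.
Market B: pre-tax P* = $43, Q* = 98; post-tax Q = 75.6; deadweight loss = $313.6.
Difference: $672 vs $313.6 → market A is larger by $358.4.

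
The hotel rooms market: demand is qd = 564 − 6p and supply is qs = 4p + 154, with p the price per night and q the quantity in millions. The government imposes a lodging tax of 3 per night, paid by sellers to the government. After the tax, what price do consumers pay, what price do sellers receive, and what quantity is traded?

Before the tax: set 564 − 6p = 4p + 154 → p* = 41, q* = 318.
With the tax collected from sellers, supply shifts: qs = 4(p − 3) + 154.
Solving gives q = 310.8 with consumers paying 42.2 and sellers receiving 39.2 (the 3 wedge).
The less price-elastic side of the market bears the larger share of a per-unit tax.

Consumers pay 42.2; sellers receive 39.2; quantity = 310.8.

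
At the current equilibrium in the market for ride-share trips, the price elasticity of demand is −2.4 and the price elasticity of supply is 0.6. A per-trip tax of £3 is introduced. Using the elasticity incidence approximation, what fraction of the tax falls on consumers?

Incidence ratio: consumers' share ≈ εs / (εs + |εd|) = 0.6 / (0.6 + 2.4) = 0.2.
Supply is the less elastic side, so consumers bear the smaller share.

Consumers' share ≈ 0.2.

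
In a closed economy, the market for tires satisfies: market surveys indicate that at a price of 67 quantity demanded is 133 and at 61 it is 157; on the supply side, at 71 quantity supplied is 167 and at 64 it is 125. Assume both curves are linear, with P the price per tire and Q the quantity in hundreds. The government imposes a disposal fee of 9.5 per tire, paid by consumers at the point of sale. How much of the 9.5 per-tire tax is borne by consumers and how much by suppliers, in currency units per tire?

Consumers bear 5.7 per tire; suppliers bear 3.8 per tire.

Demand slope: (157 − 133)/(61 − 67) = -4, so Qd = 401 − 4P.
Supply slope: (125 − 167)/(64 − 71) = 6, so Qs = 6P − 259.
Without the tax, 401 − 4P = 6P − 259 gives 10P = 660, so P* = 66 and Q* = 137.
With the tax collected from consumers, demand (in seller-price terms) shifts: Qd = 401 − 4(P + 9.5).
New equilibrium: consumers pay 71.7, suppliers receive 62.2, Q = 114.2. (Wedge: Pb − Ps = 9.5.)
Burden on consumers: 5.7; on suppliers: 3.8. (They sum to 9.5.)
The less price-elastic side of the market bears the larger share of a per-unit tax.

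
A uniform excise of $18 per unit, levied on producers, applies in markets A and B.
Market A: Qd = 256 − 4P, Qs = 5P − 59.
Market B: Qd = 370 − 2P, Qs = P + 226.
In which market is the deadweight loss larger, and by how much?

Market A, by $252.

Market A: pre-tax P* = $35, Q* = 116; post-tax Q = 76; deadweight loss = $360.
Market B: pre-tax P* = $48, Q* = 274; post-tax Q = 262; deadweight loss = $108.
Difference: $360 vs $108 → market A is larger by $252.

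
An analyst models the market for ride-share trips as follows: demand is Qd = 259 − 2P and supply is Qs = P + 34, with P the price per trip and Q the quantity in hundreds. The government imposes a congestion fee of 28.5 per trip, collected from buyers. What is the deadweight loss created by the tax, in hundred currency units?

Without the tax, 259 − 2P = P + 34 gives 3P = 225, so P* = 75 and Q* = 109.
With the tax collected from buyers, demand (in seller-price terms) shifts: Qd = 259 − 2(P + 28.5).
Solving gives Q = 90 with buyers paying 84.5 and sellers receiving 56 (the 28.5 wedge).
Quantity falls by |ΔQ| = |109 − 90| = 19.
DWL = ½ · t · |ΔQ| = ½ · 28.5 · 19 = 270.75.

Deadweight loss = 270.75 hundred.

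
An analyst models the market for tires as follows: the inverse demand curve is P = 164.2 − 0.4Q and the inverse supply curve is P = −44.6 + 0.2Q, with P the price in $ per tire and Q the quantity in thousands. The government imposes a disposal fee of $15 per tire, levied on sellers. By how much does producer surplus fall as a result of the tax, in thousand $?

Rewrite in direct form: Qd = 410.5 − 2.5P and Qs = 5P + 223.
Without the tax, 410.5 − 2.5P = 5P + 223 gives 7.5P = 187.5, so P* = $25 and Q* = 348.
With the tax collected from sellers, supply shifts: Qs = 5(P − 15) + 223.
Solving gives Q = 323 with consumers paying $35 and sellers receiving $20 (the $15 wedge).
ΔPS is the trapezoid between Q = 323 and Q = 348 of height $5: ½ · (348 + 323) · 5 = $1677.5.

Producer surplus falls by $1677.5 thousand.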